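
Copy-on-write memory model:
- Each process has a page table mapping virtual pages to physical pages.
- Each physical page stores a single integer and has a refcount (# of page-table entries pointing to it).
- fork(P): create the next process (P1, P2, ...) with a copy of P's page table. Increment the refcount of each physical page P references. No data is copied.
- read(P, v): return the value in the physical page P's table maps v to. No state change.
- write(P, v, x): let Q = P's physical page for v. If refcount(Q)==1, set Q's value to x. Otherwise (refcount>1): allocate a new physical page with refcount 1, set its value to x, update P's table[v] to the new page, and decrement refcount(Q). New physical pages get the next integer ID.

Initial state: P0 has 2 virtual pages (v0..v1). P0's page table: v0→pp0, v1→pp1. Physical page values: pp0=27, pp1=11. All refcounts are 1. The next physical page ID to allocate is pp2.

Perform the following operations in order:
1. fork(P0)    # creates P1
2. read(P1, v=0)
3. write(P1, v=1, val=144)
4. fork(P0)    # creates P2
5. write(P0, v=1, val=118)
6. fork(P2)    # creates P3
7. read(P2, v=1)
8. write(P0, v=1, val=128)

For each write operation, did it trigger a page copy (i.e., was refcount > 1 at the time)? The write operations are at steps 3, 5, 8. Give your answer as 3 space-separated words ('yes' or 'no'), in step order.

Op 1: fork(P0) -> P1. 2 ppages; refcounts: pp0:2 pp1:2
Op 2: read(P1, v0) -> 27. No state change.
Op 3: write(P1, v1, 144). refcount(pp1)=2>1 -> COPY to pp2. 3 ppages; refcounts: pp0:2 pp1:1 pp2:1
Op 4: fork(P0) -> P2. 3 ppages; refcounts: pp0:3 pp1:2 pp2:1
Op 5: write(P0, v1, 118). refcount(pp1)=2>1 -> COPY to pp3. 4 ppages; refcounts: pp0:3 pp1:1 pp2:1 pp3:1
Op 6: fork(P2) -> P3. 4 ppages; refcounts: pp0:4 pp1:2 pp2:1 pp3:1
Op 7: read(P2, v1) -> 11. No state change.
Op 8: write(P0, v1, 128). refcount(pp3)=1 -> write in place. 4 ppages; refcounts: pp0:4 pp1:2 pp2:1 pp3:1

yes yes no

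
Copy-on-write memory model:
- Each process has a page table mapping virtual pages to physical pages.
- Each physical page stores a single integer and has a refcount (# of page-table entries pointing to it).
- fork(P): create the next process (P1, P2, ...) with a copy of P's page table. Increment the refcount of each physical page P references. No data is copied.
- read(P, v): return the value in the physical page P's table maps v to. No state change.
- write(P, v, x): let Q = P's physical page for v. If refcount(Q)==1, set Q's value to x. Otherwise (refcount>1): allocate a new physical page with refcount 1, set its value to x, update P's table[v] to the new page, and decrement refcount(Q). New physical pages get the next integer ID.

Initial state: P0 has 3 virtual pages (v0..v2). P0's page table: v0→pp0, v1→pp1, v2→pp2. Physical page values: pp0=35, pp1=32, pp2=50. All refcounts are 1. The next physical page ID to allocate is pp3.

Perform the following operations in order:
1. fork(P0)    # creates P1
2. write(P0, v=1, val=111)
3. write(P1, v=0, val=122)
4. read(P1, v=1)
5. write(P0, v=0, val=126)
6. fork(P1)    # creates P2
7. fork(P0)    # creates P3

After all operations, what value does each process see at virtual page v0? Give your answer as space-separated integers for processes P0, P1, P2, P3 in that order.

Answer: 126 122 122 126

Derivation:
Op 1: fork(P0) -> P1. 3 ppages; refcounts: pp0:2 pp1:2 pp2:2
Op 2: write(P0, v1, 111). refcount(pp1)=2>1 -> COPY to pp3. 4 ppages; refcounts: pp0:2 pp1:1 pp2:2 pp3:1
Op 3: write(P1, v0, 122). refcount(pp0)=2>1 -> COPY to pp4. 5 ppages; refcounts: pp0:1 pp1:1 pp2:2 pp3:1 pp4:1
Op 4: read(P1, v1) -> 32. No state change.
Op 5: write(P0, v0, 126). refcount(pp0)=1 -> write in place. 5 ppages; refcounts: pp0:1 pp1:1 pp2:2 pp3:1 pp4:1
Op 6: fork(P1) -> P2. 5 ppages; refcounts: pp0:1 pp1:2 pp2:3 pp3:1 pp4:2
Op 7: fork(P0) -> P3. 5 ppages; refcounts: pp0:2 pp1:2 pp2:4 pp3:2 pp4:2
P0: v0 -> pp0 = 126
P1: v0 -> pp4 = 122
P2: v0 -> pp4 = 122
P3: v0 -> pp0 = 126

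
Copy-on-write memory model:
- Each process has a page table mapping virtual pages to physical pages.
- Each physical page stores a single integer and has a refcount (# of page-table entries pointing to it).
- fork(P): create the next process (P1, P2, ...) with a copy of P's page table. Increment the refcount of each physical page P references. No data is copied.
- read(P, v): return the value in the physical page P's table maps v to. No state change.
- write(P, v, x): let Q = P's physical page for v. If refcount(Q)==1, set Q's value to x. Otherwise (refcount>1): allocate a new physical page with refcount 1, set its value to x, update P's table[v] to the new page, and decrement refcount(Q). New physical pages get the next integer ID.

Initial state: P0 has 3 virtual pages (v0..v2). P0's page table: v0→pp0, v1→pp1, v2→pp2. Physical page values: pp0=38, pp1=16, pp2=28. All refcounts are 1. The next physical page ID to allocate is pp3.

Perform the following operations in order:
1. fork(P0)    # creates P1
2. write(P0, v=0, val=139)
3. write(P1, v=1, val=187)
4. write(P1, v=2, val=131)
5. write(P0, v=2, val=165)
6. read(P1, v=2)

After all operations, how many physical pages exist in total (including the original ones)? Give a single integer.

Answer: 6

Derivation:
Op 1: fork(P0) -> P1. 3 ppages; refcounts: pp0:2 pp1:2 pp2:2
Op 2: write(P0, v0, 139). refcount(pp0)=2>1 -> COPY to pp3. 4 ppages; refcounts: pp0:1 pp1:2 pp2:2 pp3:1
Op 3: write(P1, v1, 187). refcount(pp1)=2>1 -> COPY to pp4. 5 ppages; refcounts: pp0:1 pp1:1 pp2:2 pp3:1 pp4:1
Op 4: write(P1, v2, 131). refcount(pp2)=2>1 -> COPY to pp5. 6 ppages; refcounts: pp0:1 pp1:1 pp2:1 pp3:1 pp4:1 pp5:1
Op 5: write(P0, v2, 165). refcount(pp2)=1 -> write in place. 6 ppages; refcounts: pp0:1 pp1:1 pp2:1 pp3:1 pp4:1 pp5:1
Op 6: read(P1, v2) -> 131. No state change.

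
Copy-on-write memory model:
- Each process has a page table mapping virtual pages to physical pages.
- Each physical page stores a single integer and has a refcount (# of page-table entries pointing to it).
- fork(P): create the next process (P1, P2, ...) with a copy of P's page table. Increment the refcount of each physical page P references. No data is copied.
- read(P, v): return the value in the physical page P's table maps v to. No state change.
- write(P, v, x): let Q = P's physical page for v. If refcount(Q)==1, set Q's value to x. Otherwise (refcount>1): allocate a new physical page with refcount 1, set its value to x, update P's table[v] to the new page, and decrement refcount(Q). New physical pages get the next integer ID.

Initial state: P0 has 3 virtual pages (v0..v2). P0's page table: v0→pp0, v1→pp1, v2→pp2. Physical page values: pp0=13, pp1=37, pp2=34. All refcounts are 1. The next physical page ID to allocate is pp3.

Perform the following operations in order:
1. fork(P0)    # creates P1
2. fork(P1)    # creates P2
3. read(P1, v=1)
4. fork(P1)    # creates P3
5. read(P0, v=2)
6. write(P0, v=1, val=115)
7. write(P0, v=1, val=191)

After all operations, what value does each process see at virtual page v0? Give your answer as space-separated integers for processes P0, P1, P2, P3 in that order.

Op 1: fork(P0) -> P1. 3 ppages; refcounts: pp0:2 pp1:2 pp2:2
Op 2: fork(P1) -> P2. 3 ppages; refcounts: pp0:3 pp1:3 pp2:3
Op 3: read(P1, v1) -> 37. No state change.
Op 4: fork(P1) -> P3. 3 ppages; refcounts: pp0:4 pp1:4 pp2:4
Op 5: read(P0, v2) -> 34. No state change.
Op 6: write(P0, v1, 115). refcount(pp1)=4>1 -> COPY to pp3. 4 ppages; refcounts: pp0:4 pp1:3 pp2:4 pp3:1
Op 7: write(P0, v1, 191). refcount(pp3)=1 -> write in place. 4 ppages; refcounts: pp0:4 pp1:3 pp2:4 pp3:1
P0: v0 -> pp0 = 13
P1: v0 -> pp0 = 13
P2: v0 -> pp0 = 13
P3: v0 -> pp0 = 13

Answer: 13 13 13 13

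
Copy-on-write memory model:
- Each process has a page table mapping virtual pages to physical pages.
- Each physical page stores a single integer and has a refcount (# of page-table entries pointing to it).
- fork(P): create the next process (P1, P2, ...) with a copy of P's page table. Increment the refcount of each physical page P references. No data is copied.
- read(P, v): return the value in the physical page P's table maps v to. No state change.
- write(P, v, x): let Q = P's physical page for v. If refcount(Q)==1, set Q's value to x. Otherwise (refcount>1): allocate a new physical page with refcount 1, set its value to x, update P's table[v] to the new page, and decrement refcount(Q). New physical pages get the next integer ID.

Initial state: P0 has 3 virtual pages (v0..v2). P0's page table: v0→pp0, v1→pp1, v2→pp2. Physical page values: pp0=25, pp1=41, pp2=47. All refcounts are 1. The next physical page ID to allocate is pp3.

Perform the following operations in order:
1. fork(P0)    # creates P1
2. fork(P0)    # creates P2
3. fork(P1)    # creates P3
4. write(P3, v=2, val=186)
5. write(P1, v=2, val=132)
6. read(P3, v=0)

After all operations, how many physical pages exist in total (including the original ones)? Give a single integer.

Answer: 5

Derivation:
Op 1: fork(P0) -> P1. 3 ppages; refcounts: pp0:2 pp1:2 pp2:2
Op 2: fork(P0) -> P2. 3 ppages; refcounts: pp0:3 pp1:3 pp2:3
Op 3: fork(P1) -> P3. 3 ppages; refcounts: pp0:4 pp1:4 pp2:4
Op 4: write(P3, v2, 186). refcount(pp2)=4>1 -> COPY to pp3. 4 ppages; refcounts: pp0:4 pp1:4 pp2:3 pp3:1
Op 5: write(P1, v2, 132). refcount(pp2)=3>1 -> COPY to pp4. 5 ppages; refcounts: pp0:4 pp1:4 pp2:2 pp3:1 pp4:1
Op 6: read(P3, v0) -> 25. No state change.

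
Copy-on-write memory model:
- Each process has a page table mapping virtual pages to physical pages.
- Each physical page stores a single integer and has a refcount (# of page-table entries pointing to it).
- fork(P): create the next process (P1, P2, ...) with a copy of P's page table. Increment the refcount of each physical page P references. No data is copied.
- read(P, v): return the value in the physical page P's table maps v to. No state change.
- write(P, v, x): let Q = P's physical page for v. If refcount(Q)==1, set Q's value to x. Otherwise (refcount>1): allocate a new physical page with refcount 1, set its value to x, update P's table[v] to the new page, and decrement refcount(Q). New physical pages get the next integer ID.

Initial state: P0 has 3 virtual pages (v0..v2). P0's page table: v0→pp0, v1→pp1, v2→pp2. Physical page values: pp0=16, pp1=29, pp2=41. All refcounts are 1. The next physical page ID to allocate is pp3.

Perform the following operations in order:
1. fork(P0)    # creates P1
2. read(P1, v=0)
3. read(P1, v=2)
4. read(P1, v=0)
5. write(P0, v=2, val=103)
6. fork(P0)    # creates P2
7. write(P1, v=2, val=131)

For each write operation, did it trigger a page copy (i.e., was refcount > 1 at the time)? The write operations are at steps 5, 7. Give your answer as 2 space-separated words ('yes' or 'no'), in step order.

Op 1: fork(P0) -> P1. 3 ppages; refcounts: pp0:2 pp1:2 pp2:2
Op 2: read(P1, v0) -> 16. No state change.
Op 3: read(P1, v2) -> 41. No state change.
Op 4: read(P1, v0) -> 16. No state change.
Op 5: write(P0, v2, 103). refcount(pp2)=2>1 -> COPY to pp3. 4 ppages; refcounts: pp0:2 pp1:2 pp2:1 pp3:1
Op 6: fork(P0) -> P2. 4 ppages; refcounts: pp0:3 pp1:3 pp2:1 pp3:2
Op 7: write(P1, v2, 131). refcount(pp2)=1 -> write in place. 4 ppages; refcounts: pp0:3 pp1:3 pp2:1 pp3:2

yes no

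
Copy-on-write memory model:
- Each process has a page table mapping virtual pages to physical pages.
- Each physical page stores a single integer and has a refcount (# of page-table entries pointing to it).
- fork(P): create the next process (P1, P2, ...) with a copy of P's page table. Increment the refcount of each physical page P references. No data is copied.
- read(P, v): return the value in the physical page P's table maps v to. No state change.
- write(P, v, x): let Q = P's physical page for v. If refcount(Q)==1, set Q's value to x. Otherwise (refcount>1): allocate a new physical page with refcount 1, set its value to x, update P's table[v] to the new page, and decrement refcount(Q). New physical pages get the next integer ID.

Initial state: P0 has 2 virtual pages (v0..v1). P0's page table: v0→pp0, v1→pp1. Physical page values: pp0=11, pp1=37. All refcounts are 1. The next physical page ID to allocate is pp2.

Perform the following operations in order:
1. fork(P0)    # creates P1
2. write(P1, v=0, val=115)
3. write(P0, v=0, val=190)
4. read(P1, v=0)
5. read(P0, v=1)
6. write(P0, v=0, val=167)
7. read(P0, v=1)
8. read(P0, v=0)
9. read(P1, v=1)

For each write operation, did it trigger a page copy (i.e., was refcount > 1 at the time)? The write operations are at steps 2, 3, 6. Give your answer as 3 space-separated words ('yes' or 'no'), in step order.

Op 1: fork(P0) -> P1. 2 ppages; refcounts: pp0:2 pp1:2
Op 2: write(P1, v0, 115). refcount(pp0)=2>1 -> COPY to pp2. 3 ppages; refcounts: pp0:1 pp1:2 pp2:1
Op 3: write(P0, v0, 190). refcount(pp0)=1 -> write in place. 3 ppages; refcounts: pp0:1 pp1:2 pp2:1
Op 4: read(P1, v0) -> 115. No state change.
Op 5: read(P0, v1) -> 37. No state change.
Op 6: write(P0, v0, 167). refcount(pp0)=1 -> write in place. 3 ppages; refcounts: pp0:1 pp1:2 pp2:1
Op 7: read(P0, v1) -> 37. No state change.
Op 8: read(P0, v0) -> 167. No state change.
Op 9: read(P1, v1) -> 37. No state change.

yes no no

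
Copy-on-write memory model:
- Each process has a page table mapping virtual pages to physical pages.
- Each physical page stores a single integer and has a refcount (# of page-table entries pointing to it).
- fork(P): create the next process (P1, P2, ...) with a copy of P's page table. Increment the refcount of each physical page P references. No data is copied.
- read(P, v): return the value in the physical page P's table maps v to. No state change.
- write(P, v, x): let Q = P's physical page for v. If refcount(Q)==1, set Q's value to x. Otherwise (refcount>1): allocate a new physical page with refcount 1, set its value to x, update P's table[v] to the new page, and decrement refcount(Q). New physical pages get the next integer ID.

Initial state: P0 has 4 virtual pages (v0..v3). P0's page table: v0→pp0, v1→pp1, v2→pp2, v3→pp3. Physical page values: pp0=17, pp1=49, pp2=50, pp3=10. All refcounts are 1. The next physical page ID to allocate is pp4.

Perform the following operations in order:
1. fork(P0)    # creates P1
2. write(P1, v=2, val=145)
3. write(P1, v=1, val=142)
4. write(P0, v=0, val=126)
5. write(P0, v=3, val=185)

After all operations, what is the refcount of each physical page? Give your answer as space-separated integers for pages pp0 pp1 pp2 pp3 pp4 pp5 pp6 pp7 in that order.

Op 1: fork(P0) -> P1. 4 ppages; refcounts: pp0:2 pp1:2 pp2:2 pp3:2
Op 2: write(P1, v2, 145). refcount(pp2)=2>1 -> COPY to pp4. 5 ppages; refcounts: pp0:2 pp1:2 pp2:1 pp3:2 pp4:1
Op 3: write(P1, v1, 142). refcount(pp1)=2>1 -> COPY to pp5. 6 ppages; refcounts: pp0:2 pp1:1 pp2:1 pp3:2 pp4:1 pp5:1
Op 4: write(P0, v0, 126). refcount(pp0)=2>1 -> COPY to pp6. 7 ppages; refcounts: pp0:1 pp1:1 pp2:1 pp3:2 pp4:1 pp5:1 pp6:1
Op 5: write(P0, v3, 185). refcount(pp3)=2>1 -> COPY to pp7. 8 ppages; refcounts: pp0:1 pp1:1 pp2:1 pp3:1 pp4:1 pp5:1 pp6:1 pp7:1

Answer: 1 1 1 1 1 1 1 1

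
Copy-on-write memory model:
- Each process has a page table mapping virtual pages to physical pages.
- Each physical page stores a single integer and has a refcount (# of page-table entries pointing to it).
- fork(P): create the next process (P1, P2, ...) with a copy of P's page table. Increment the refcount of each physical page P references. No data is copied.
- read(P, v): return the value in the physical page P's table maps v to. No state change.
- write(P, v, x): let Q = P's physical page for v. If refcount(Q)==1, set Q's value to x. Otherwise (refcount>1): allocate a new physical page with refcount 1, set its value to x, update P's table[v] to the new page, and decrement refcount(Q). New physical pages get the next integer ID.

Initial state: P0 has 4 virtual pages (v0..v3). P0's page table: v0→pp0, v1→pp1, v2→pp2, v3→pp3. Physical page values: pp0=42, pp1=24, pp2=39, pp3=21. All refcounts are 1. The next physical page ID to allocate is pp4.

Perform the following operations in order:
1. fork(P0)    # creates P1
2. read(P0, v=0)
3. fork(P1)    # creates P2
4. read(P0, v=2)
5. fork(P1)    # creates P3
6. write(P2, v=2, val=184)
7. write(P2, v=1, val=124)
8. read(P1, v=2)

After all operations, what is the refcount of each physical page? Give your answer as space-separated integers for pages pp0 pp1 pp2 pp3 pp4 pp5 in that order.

Op 1: fork(P0) -> P1. 4 ppages; refcounts: pp0:2 pp1:2 pp2:2 pp3:2
Op 2: read(P0, v0) -> 42. No state change.
Op 3: fork(P1) -> P2. 4 ppages; refcounts: pp0:3 pp1:3 pp2:3 pp3:3
Op 4: read(P0, v2) -> 39. No state change.
Op 5: fork(P1) -> P3. 4 ppages; refcounts: pp0:4 pp1:4 pp2:4 pp3:4
Op 6: write(P2, v2, 184). refcount(pp2)=4>1 -> COPY to pp4. 5 ppages; refcounts: pp0:4 pp1:4 pp2:3 pp3:4 pp4:1
Op 7: write(P2, v1, 124). refcount(pp1)=4>1 -> COPY to pp5. 6 ppages; refcounts: pp0:4 pp1:3 pp2:3 pp3:4 pp4:1 pp5:1
Op 8: read(P1, v2) -> 39. No state change.

Answer: 4 3 3 4 1 1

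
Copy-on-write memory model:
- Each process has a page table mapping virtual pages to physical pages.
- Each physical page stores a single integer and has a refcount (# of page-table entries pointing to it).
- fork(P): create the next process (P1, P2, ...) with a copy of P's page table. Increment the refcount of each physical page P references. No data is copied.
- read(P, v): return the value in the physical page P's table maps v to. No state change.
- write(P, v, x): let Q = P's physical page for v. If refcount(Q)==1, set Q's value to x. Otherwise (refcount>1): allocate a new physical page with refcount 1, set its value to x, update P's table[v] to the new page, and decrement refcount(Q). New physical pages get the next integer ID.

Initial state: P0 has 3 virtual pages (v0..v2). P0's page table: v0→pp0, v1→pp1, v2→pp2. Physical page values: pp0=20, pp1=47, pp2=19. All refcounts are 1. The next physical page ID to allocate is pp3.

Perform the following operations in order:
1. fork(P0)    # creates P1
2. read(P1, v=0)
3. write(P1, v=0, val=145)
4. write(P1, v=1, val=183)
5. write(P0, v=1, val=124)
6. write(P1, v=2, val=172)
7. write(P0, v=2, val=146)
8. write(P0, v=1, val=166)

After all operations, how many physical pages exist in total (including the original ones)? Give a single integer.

Answer: 6

Derivation:
Op 1: fork(P0) -> P1. 3 ppages; refcounts: pp0:2 pp1:2 pp2:2
Op 2: read(P1, v0) -> 20. No state change.
Op 3: write(P1, v0, 145). refcount(pp0)=2>1 -> COPY to pp3. 4 ppages; refcounts: pp0:1 pp1:2 pp2:2 pp3:1
Op 4: write(P1, v1, 183). refcount(pp1)=2>1 -> COPY to pp4. 5 ppages; refcounts: pp0:1 pp1:1 pp2:2 pp3:1 pp4:1
Op 5: write(P0, v1, 124). refcount(pp1)=1 -> write in place. 5 ppages; refcounts: pp0:1 pp1:1 pp2:2 pp3:1 pp4:1
Op 6: write(P1, v2, 172). refcount(pp2)=2>1 -> COPY to pp5. 6 ppages; refcounts: pp0:1 pp1:1 pp2:1 pp3:1 pp4:1 pp5:1
Op 7: write(P0, v2, 146). refcount(pp2)=1 -> write in place. 6 ppages; refcounts: pp0:1 pp1:1 pp2:1 pp3:1 pp4:1 pp5:1
Op 8: write(P0, v1, 166). refcount(pp1)=1 -> write in place. 6 ppages; refcounts: pp0:1 pp1:1 pp2:1 pp3:1 pp4:1 pp5:1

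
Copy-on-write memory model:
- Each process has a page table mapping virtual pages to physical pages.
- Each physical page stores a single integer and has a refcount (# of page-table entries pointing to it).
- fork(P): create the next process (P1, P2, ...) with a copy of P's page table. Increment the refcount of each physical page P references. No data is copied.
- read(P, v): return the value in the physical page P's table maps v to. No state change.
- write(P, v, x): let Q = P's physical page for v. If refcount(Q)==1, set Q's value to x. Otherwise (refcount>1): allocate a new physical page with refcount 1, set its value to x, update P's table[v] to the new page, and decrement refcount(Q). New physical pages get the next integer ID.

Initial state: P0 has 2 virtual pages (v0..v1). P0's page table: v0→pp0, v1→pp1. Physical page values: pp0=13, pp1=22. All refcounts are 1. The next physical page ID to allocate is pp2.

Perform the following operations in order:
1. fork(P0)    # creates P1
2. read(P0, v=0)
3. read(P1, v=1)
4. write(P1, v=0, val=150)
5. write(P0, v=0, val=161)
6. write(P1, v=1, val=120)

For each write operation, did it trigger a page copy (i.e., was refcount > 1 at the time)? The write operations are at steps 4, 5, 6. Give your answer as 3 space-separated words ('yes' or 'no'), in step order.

Op 1: fork(P0) -> P1. 2 ppages; refcounts: pp0:2 pp1:2
Op 2: read(P0, v0) -> 13. No state change.
Op 3: read(P1, v1) -> 22. No state change.
Op 4: write(P1, v0, 150). refcount(pp0)=2>1 -> COPY to pp2. 3 ppages; refcounts: pp0:1 pp1:2 pp2:1
Op 5: write(P0, v0, 161). refcount(pp0)=1 -> write in place. 3 ppages; refcounts: pp0:1 pp1:2 pp2:1
Op 6: write(P1, v1, 120). refcount(pp1)=2>1 -> COPY to pp3. 4 ppages; refcounts: pp0:1 pp1:1 pp2:1 pp3:1

yes no yes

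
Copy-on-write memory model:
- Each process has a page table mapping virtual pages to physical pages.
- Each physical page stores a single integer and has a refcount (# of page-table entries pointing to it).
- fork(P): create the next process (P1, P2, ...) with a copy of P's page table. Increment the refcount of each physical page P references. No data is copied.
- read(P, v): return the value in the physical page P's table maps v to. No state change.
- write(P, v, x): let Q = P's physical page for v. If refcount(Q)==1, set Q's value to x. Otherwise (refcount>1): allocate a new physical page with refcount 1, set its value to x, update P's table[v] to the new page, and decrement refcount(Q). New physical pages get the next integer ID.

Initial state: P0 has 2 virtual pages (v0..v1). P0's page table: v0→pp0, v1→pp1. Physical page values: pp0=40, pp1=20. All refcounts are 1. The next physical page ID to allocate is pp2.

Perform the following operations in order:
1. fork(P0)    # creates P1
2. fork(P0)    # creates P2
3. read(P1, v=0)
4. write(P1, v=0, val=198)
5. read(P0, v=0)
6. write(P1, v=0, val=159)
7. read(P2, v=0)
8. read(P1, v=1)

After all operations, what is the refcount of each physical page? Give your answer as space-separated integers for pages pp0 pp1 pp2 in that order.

Op 1: fork(P0) -> P1. 2 ppages; refcounts: pp0:2 pp1:2
Op 2: fork(P0) -> P2. 2 ppages; refcounts: pp0:3 pp1:3
Op 3: read(P1, v0) -> 40. No state change.
Op 4: write(P1, v0, 198). refcount(pp0)=3>1 -> COPY to pp2. 3 ppages; refcounts: pp0:2 pp1:3 pp2:1
Op 5: read(P0, v0) -> 40. No state change.
Op 6: write(P1, v0, 159). refcount(pp2)=1 -> write in place. 3 ppages; refcounts: pp0:2 pp1:3 pp2:1
Op 7: read(P2, v0) -> 40. No state change.
Op 8: read(P1, v1) -> 20. No state change.

Answer: 2 3 1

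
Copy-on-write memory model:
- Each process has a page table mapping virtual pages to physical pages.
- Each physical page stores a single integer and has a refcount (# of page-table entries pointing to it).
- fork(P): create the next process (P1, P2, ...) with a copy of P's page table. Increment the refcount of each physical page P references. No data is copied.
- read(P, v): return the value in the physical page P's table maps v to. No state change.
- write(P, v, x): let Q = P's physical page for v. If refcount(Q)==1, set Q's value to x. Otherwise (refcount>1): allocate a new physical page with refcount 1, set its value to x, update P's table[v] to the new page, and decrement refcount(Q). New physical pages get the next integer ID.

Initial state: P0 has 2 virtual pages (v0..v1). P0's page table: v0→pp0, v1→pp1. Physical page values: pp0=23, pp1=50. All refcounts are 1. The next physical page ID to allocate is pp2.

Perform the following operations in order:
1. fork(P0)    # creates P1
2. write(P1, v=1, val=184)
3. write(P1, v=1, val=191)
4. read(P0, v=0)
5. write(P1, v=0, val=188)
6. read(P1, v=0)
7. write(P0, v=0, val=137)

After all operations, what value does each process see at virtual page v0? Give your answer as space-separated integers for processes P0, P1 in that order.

Op 1: fork(P0) -> P1. 2 ppages; refcounts: pp0:2 pp1:2
Op 2: write(P1, v1, 184). refcount(pp1)=2>1 -> COPY to pp2. 3 ppages; refcounts: pp0:2 pp1:1 pp2:1
Op 3: write(P1, v1, 191). refcount(pp2)=1 -> write in place. 3 ppages; refcounts: pp0:2 pp1:1 pp2:1
Op 4: read(P0, v0) -> 23. No state change.
Op 5: write(P1, v0, 188). refcount(pp0)=2>1 -> COPY to pp3. 4 ppages; refcounts: pp0:1 pp1:1 pp2:1 pp3:1
Op 6: read(P1, v0) -> 188. No state change.
Op 7: write(P0, v0, 137). refcount(pp0)=1 -> write in place. 4 ppages; refcounts: pp0:1 pp1:1 pp2:1 pp3:1
P0: v0 -> pp0 = 137
P1: v0 -> pp3 = 188

Answer: 137 188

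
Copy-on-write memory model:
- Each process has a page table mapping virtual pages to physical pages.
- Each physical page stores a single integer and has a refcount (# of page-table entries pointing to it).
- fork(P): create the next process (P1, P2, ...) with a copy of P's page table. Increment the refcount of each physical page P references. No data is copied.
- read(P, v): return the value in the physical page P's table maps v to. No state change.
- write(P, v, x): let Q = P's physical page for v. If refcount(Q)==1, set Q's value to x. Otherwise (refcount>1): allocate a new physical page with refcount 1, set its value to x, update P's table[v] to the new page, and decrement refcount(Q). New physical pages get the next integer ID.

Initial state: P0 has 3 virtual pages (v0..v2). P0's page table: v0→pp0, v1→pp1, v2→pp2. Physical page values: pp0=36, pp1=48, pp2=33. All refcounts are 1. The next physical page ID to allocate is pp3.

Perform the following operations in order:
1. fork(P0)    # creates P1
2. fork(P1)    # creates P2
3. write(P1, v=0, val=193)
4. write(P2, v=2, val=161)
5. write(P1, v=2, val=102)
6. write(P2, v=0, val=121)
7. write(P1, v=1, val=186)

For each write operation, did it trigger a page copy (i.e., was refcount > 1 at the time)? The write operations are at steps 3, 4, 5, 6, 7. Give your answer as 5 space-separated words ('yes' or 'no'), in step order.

Op 1: fork(P0) -> P1. 3 ppages; refcounts: pp0:2 pp1:2 pp2:2
Op 2: fork(P1) -> P2. 3 ppages; refcounts: pp0:3 pp1:3 pp2:3
Op 3: write(P1, v0, 193). refcount(pp0)=3>1 -> COPY to pp3. 4 ppages; refcounts: pp0:2 pp1:3 pp2:3 pp3:1
Op 4: write(P2, v2, 161). refcount(pp2)=3>1 -> COPY to pp4. 5 ppages; refcounts: pp0:2 pp1:3 pp2:2 pp3:1 pp4:1
Op 5: write(P1, v2, 102). refcount(pp2)=2>1 -> COPY to pp5. 6 ppages; refcounts: pp0:2 pp1:3 pp2:1 pp3:1 pp4:1 pp5:1
Op 6: write(P2, v0, 121). refcount(pp0)=2>1 -> COPY to pp6. 7 ppages; refcounts: pp0:1 pp1:3 pp2:1 pp3:1 pp4:1 pp5:1 pp6:1
Op 7: write(P1, v1, 186). refcount(pp1)=3>1 -> COPY to pp7. 8 ppages; refcounts: pp0:1 pp1:2 pp2:1 pp3:1 pp4:1 pp5:1 pp6:1 pp7:1

yes yes yes yes yes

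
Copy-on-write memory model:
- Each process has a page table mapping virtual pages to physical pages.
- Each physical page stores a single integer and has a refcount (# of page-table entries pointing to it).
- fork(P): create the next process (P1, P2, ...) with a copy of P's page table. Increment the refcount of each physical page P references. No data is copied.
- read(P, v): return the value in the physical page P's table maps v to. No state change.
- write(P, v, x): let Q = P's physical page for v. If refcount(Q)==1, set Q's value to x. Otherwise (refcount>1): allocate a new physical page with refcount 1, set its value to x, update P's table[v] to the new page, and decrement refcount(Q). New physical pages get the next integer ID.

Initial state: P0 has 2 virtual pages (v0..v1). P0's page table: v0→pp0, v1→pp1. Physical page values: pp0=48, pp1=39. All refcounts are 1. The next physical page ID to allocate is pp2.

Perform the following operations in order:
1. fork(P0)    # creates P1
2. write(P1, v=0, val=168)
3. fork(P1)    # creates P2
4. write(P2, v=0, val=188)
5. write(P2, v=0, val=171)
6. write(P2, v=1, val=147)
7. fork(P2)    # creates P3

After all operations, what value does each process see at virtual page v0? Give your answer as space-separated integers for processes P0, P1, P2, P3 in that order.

Op 1: fork(P0) -> P1. 2 ppages; refcounts: pp0:2 pp1:2
Op 2: write(P1, v0, 168). refcount(pp0)=2>1 -> COPY to pp2. 3 ppages; refcounts: pp0:1 pp1:2 pp2:1
Op 3: fork(P1) -> P2. 3 ppages; refcounts: pp0:1 pp1:3 pp2:2
Op 4: write(P2, v0, 188). refcount(pp2)=2>1 -> COPY to pp3. 4 ppages; refcounts: pp0:1 pp1:3 pp2:1 pp3:1
Op 5: write(P2, v0, 171). refcount(pp3)=1 -> write in place. 4 ppages; refcounts: pp0:1 pp1:3 pp2:1 pp3:1
Op 6: write(P2, v1, 147). refcount(pp1)=3>1 -> COPY to pp4. 5 ppages; refcounts: pp0:1 pp1:2 pp2:1 pp3:1 pp4:1
Op 7: fork(P2) -> P3. 5 ppages; refcounts: pp0:1 pp1:2 pp2:1 pp3:2 pp4:2
P0: v0 -> pp0 = 48
P1: v0 -> pp2 = 168
P2: v0 -> pp3 = 171
P3: v0 -> pp3 = 171

Answer: 48 168 171 171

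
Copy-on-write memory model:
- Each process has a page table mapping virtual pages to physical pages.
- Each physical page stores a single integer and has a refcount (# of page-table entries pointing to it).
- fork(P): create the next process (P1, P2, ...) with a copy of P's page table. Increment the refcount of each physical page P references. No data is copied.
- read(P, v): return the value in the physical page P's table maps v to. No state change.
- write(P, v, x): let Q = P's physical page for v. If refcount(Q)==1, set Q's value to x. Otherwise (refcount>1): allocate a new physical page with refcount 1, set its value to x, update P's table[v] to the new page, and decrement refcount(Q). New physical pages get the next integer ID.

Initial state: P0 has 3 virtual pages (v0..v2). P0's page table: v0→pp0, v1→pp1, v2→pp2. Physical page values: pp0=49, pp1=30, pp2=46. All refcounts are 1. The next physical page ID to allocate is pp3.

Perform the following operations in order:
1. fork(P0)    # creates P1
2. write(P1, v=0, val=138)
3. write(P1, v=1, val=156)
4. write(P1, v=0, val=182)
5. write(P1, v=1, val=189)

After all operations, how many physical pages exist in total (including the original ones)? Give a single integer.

Op 1: fork(P0) -> P1. 3 ppages; refcounts: pp0:2 pp1:2 pp2:2
Op 2: write(P1, v0, 138). refcount(pp0)=2>1 -> COPY to pp3. 4 ppages; refcounts: pp0:1 pp1:2 pp2:2 pp3:1
Op 3: write(P1, v1, 156). refcount(pp1)=2>1 -> COPY to pp4. 5 ppages; refcounts: pp0:1 pp1:1 pp2:2 pp3:1 pp4:1
Op 4: write(P1, v0, 182). refcount(pp3)=1 -> write in place. 5 ppages; refcounts: pp0:1 pp1:1 pp2:2 pp3:1 pp4:1
Op 5: write(P1, v1, 189). refcount(pp4)=1 -> write in place. 5 ppages; refcounts: pp0:1 pp1:1 pp2:2 pp3:1 pp4:1

Answer: 5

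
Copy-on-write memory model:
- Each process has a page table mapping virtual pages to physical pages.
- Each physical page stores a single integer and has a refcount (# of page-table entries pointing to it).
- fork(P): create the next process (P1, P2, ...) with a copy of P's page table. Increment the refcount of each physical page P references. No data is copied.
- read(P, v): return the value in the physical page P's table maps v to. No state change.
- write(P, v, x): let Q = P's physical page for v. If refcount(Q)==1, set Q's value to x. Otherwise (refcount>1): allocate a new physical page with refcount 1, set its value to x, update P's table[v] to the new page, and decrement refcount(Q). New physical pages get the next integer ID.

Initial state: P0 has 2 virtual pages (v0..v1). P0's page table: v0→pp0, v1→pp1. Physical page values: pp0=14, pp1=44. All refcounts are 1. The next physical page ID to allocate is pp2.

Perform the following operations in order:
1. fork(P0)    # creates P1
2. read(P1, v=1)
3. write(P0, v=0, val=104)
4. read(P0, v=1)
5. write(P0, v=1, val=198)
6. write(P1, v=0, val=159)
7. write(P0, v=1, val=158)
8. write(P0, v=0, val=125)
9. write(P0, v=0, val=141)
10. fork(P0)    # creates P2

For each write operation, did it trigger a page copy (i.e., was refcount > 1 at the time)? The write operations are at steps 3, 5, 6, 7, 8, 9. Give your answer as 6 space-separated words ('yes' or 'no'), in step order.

Op 1: fork(P0) -> P1. 2 ppages; refcounts: pp0:2 pp1:2
Op 2: read(P1, v1) -> 44. No state change.
Op 3: write(P0, v0, 104). refcount(pp0)=2>1 -> COPY to pp2. 3 ppages; refcounts: pp0:1 pp1:2 pp2:1
Op 4: read(P0, v1) -> 44. No state change.
Op 5: write(P0, v1, 198). refcount(pp1)=2>1 -> COPY to pp3. 4 ppages; refcounts: pp0:1 pp1:1 pp2:1 pp3:1
Op 6: write(P1, v0, 159). refcount(pp0)=1 -> write in place. 4 ppages; refcounts: pp0:1 pp1:1 pp2:1 pp3:1
Op 7: write(P0, v1, 158). refcount(pp3)=1 -> write in place. 4 ppages; refcounts: pp0:1 pp1:1 pp2:1 pp3:1
Op 8: write(P0, v0, 125). refcount(pp2)=1 -> write in place. 4 ppages; refcounts: pp0:1 pp1:1 pp2:1 pp3:1
Op 9: write(P0, v0, 141). refcount(pp2)=1 -> write in place. 4 ppages; refcounts: pp0:1 pp1:1 pp2:1 pp3:1
Op 10: fork(P0) -> P2. 4 ppages; refcounts: pp0:1 pp1:1 pp2:2 pp3:2

yes yes no no no no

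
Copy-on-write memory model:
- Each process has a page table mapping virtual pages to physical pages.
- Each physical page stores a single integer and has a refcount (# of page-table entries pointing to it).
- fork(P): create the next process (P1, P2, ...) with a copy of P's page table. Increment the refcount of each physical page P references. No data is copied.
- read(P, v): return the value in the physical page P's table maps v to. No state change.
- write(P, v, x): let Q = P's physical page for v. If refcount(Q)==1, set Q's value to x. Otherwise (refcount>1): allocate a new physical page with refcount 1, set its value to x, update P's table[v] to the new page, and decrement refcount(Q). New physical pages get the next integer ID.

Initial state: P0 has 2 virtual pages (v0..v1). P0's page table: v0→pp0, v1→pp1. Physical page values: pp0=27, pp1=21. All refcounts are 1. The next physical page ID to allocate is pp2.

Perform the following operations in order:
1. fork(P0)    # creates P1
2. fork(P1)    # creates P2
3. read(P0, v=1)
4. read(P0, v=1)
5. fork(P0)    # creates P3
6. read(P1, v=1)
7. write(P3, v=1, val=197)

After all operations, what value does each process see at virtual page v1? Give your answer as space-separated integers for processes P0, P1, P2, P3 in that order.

Answer: 21 21 21 197

Derivation:
Op 1: fork(P0) -> P1. 2 ppages; refcounts: pp0:2 pp1:2
Op 2: fork(P1) -> P2. 2 ppages; refcounts: pp0:3 pp1:3
Op 3: read(P0, v1) -> 21. No state change.
Op 4: read(P0, v1) -> 21. No state change.
Op 5: fork(P0) -> P3. 2 ppages; refcounts: pp0:4 pp1:4
Op 6: read(P1, v1) -> 21. No state change.
Op 7: write(P3, v1, 197). refcount(pp1)=4>1 -> COPY to pp2. 3 ppages; refcounts: pp0:4 pp1:3 pp2:1
P0: v1 -> pp1 = 21
P1: v1 -> pp1 = 21
P2: v1 -> pp1 = 21
P3: v1 -> pp2 = 197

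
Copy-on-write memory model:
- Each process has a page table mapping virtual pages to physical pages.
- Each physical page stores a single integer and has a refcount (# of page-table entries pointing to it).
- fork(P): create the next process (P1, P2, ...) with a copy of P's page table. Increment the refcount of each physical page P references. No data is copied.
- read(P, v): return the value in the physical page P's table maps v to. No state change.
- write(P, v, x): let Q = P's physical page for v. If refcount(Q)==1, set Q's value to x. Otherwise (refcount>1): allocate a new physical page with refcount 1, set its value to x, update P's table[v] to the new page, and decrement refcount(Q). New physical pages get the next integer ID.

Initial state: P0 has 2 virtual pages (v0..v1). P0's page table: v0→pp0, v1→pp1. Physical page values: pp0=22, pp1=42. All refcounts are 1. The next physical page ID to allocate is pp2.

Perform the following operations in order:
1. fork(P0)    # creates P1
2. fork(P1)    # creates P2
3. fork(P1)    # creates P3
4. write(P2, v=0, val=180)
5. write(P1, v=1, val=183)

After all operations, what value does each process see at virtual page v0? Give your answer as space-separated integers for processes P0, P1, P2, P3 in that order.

Op 1: fork(P0) -> P1. 2 ppages; refcounts: pp0:2 pp1:2
Op 2: fork(P1) -> P2. 2 ppages; refcounts: pp0:3 pp1:3
Op 3: fork(P1) -> P3. 2 ppages; refcounts: pp0:4 pp1:4
Op 4: write(P2, v0, 180). refcount(pp0)=4>1 -> COPY to pp2. 3 ppages; refcounts: pp0:3 pp1:4 pp2:1
Op 5: write(P1, v1, 183). refcount(pp1)=4>1 -> COPY to pp3. 4 ppages; refcounts: pp0:3 pp1:3 pp2:1 pp3:1
P0: v0 -> pp0 = 22
P1: v0 -> pp0 = 22
P2: v0 -> pp2 = 180
P3: v0 -> pp0 = 22

Answer: 22 22 180 22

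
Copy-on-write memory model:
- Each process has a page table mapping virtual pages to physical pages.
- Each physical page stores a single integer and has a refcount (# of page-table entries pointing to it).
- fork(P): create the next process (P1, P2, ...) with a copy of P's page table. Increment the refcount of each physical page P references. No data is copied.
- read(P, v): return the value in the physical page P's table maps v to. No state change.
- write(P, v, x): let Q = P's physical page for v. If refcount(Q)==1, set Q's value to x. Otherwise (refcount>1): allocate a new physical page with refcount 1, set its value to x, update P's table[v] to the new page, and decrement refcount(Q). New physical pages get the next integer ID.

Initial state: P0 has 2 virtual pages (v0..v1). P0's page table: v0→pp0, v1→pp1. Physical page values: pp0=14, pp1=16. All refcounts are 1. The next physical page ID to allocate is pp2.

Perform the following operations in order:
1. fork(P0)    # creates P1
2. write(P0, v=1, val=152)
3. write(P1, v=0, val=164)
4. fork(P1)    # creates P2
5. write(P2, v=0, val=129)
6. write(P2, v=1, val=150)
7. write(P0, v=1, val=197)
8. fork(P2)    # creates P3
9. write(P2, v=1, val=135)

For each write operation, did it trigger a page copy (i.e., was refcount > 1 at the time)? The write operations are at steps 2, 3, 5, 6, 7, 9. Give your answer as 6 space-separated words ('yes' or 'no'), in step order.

Op 1: fork(P0) -> P1. 2 ppages; refcounts: pp0:2 pp1:2
Op 2: write(P0, v1, 152). refcount(pp1)=2>1 -> COPY to pp2. 3 ppages; refcounts: pp0:2 pp1:1 pp2:1
Op 3: write(P1, v0, 164). refcount(pp0)=2>1 -> COPY to pp3. 4 ppages; refcounts: pp0:1 pp1:1 pp2:1 pp3:1
Op 4: fork(P1) -> P2. 4 ppages; refcounts: pp0:1 pp1:2 pp2:1 pp3:2
Op 5: write(P2, v0, 129). refcount(pp3)=2>1 -> COPY to pp4. 5 ppages; refcounts: pp0:1 pp1:2 pp2:1 pp3:1 pp4:1
Op 6: write(P2, v1, 150). refcount(pp1)=2>1 -> COPY to pp5. 6 ppages; refcounts: pp0:1 pp1:1 pp2:1 pp3:1 pp4:1 pp5:1
Op 7: write(P0, v1, 197). refcount(pp2)=1 -> write in place. 6 ppages; refcounts: pp0:1 pp1:1 pp2:1 pp3:1 pp4:1 pp5:1
Op 8: fork(P2) -> P3. 6 ppages; refcounts: pp0:1 pp1:1 pp2:1 pp3:1 pp4:2 pp5:2
Op 9: write(P2, v1, 135). refcount(pp5)=2>1 -> COPY to pp6. 7 ppages; refcounts: pp0:1 pp1:1 pp2:1 pp3:1 pp4:2 pp5:1 pp6:1

yes yes yes yes no yes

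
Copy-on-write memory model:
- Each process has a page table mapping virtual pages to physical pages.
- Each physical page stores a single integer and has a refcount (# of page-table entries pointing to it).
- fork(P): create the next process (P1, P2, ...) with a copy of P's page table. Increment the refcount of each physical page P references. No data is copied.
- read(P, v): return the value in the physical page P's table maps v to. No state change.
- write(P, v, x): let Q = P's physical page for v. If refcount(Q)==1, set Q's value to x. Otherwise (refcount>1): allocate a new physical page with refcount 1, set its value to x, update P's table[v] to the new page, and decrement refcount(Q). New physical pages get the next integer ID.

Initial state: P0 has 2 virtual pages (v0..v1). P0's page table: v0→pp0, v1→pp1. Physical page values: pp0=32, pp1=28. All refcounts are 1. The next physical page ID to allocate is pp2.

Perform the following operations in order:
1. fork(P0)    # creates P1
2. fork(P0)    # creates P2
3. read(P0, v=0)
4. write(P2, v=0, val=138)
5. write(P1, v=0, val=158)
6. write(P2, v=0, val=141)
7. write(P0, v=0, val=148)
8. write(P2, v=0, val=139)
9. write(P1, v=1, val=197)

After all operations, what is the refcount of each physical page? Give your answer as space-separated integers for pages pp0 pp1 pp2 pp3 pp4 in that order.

Answer: 1 2 1 1 1

Derivation:
Op 1: fork(P0) -> P1. 2 ppages; refcounts: pp0:2 pp1:2
Op 2: fork(P0) -> P2. 2 ppages; refcounts: pp0:3 pp1:3
Op 3: read(P0, v0) -> 32. No state change.
Op 4: write(P2, v0, 138). refcount(pp0)=3>1 -> COPY to pp2. 3 ppages; refcounts: pp0:2 pp1:3 pp2:1
Op 5: write(P1, v0, 158). refcount(pp0)=2>1 -> COPY to pp3. 4 ppages; refcounts: pp0:1 pp1:3 pp2:1 pp3:1
Op 6: write(P2, v0, 141). refcount(pp2)=1 -> write in place. 4 ppages; refcounts: pp0:1 pp1:3 pp2:1 pp3:1
Op 7: write(P0, v0, 148). refcount(pp0)=1 -> write in place. 4 ppages; refcounts: pp0:1 pp1:3 pp2:1 pp3:1
Op 8: write(P2, v0, 139). refcount(pp2)=1 -> write in place. 4 ppages; refcounts: pp0:1 pp1:3 pp2:1 pp3:1
Op 9: write(P1, v1, 197). refcount(pp1)=3>1 -> COPY to pp4. 5 ppages; refcounts: pp0:1 pp1:2 pp2:1 pp3:1 pp4:1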